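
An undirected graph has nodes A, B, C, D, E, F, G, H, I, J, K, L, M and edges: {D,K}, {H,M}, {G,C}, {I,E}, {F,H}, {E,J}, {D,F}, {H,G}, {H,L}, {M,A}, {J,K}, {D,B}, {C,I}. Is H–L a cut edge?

Yes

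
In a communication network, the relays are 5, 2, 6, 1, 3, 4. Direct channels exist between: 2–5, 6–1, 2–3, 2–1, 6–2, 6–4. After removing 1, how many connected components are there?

With 1 gone, the remaining components are: {2, 3, 4, 5, 6}.
That is 1 component.

1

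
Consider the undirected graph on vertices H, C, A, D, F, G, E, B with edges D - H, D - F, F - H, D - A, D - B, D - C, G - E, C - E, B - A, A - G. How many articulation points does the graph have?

1

Removing D increases the component count from 1 to 2, so D is a cut vertex.
By contrast removing F leaves 1 component; it is not a cut vertex. No other vertex is a cut vertex either.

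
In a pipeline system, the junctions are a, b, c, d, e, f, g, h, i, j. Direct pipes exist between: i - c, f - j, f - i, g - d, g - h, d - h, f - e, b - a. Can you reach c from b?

The component containing b is {a, b}, and c is not in it.

No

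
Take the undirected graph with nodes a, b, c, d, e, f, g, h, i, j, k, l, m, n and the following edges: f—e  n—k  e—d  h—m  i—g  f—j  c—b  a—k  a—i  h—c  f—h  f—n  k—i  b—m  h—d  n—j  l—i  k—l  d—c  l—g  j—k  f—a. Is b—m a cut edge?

After removing b—m, the path b-c-h-m still connects them, so the edge is not a bridge.

No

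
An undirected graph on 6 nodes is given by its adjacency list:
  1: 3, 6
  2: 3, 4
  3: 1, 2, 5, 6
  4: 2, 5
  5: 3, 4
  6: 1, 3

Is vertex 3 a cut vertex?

Yes

Deleting 3 raises the number of components from 1 to 2, so 3 is a cut vertex.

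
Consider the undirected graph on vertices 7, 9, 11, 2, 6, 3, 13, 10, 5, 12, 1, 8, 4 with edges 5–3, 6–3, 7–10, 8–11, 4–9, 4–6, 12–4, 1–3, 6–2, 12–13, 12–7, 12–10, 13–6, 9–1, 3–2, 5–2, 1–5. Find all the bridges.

11-8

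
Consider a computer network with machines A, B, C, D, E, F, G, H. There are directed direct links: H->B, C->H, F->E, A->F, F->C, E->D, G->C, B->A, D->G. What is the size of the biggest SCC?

{A, B, C, D, E, F, G, H} are all mutually reachable — one SCC of size 8.
The largest has 8 vertices.

8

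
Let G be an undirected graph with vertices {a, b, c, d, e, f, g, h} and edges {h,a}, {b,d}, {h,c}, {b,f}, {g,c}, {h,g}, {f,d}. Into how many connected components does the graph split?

e is isolated — a component by itself.
Starting from b we can reach b, d, f. That is one component of size 3.
Starting from a we can reach a, c, g, h. That is one component of size 4.
Total: 3 components.

3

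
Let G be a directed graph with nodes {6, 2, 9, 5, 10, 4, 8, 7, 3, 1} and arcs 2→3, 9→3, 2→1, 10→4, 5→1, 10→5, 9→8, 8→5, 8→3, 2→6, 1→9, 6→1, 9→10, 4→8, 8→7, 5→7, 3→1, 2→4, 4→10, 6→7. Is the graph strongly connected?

No

There is no directed path from 4 to 2, so the graph is not strongly connected.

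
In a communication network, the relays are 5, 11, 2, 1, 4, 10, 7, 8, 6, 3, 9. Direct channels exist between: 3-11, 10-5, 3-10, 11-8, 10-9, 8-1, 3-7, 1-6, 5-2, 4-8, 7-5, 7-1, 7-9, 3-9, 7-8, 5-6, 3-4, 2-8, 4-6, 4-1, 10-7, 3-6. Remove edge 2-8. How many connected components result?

1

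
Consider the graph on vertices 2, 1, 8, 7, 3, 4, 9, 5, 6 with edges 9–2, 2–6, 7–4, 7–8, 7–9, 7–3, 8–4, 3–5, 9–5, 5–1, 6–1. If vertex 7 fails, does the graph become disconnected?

Deleting 7 raises the number of components from 1 to 2, so 7 is a cut vertex.

Yes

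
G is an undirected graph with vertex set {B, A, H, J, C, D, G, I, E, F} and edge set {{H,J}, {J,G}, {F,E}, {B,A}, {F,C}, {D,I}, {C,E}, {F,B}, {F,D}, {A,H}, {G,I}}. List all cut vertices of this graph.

F

Removing F increases the component count from 1 to 2, so F is a cut vertex.
By contrast removing C leaves 1 component; it is not a cut vertex. No other vertex is a cut vertex either.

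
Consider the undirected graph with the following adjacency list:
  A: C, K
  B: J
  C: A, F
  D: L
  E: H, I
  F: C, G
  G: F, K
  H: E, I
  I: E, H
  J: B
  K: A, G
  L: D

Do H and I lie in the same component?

Yes

From H we can reach E, H, I, which includes I.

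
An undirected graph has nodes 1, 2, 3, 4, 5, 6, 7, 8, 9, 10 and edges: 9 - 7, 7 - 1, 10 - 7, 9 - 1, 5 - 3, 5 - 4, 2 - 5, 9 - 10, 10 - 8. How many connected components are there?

6 is isolated — a component by itself.
Starting from 2 we can reach 2, 3, 4, 5. That is one component of size 4.
Starting from 1 we can reach 1, 7, 8, 9, 10. That is one component of size 5.
Total: 3 components.

3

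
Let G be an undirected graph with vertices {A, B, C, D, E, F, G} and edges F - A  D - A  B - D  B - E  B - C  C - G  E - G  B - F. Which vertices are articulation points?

B

Removing B increases the component count from 1 to 2, so B is a cut vertex.
By contrast removing F leaves 1 component; it is not a cut vertex. No other vertex is a cut vertex either.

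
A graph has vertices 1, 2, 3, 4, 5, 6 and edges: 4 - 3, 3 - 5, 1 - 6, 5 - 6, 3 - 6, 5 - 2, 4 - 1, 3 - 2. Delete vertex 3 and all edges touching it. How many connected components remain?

1

With 3 gone, the remaining components are: {1, 2, 4, 5, 6}.
That is 1 component.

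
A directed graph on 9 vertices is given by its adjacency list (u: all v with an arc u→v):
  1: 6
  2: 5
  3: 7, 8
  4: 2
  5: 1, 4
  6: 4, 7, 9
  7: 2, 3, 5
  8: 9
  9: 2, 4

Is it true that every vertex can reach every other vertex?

From 9 we can reach every vertex (1, 2, 3, 4, 5, 6, 7, 8, 9), and every vertex can reach 9 (1, 2, 3, 4, 5, 6, 7, 8, 9). So the whole graph is one strongly connected component.

Yes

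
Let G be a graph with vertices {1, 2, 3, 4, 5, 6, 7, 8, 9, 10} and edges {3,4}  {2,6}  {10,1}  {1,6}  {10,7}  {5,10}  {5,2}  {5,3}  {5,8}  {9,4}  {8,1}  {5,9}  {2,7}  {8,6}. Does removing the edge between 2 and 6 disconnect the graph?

No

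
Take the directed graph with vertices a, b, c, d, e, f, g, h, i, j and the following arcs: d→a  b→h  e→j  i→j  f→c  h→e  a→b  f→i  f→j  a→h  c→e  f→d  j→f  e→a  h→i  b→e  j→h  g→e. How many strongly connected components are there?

{a, b, c, d, e, f, h, i, j} are all mutually reachable — one SCC of size 9.
{g} is an SCC by itself.
That gives 2 strongly connected components.

2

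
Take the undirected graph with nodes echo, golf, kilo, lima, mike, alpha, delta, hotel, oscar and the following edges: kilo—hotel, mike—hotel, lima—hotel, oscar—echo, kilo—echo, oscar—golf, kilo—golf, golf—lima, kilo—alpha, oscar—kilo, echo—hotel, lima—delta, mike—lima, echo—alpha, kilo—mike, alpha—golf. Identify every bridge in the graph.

The edges on the cycle kilo-echo-hotel-mike-kilo are not bridges since each lies on that cycle.
But removing delta—lima disconnects delta from lima — this is a bridge.

delta-lima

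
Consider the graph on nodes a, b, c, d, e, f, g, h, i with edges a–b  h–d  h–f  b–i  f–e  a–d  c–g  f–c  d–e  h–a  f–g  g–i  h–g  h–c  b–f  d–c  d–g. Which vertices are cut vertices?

none

Removing a, for instance, still leaves 1 component. No single vertex removal increases the component count — the graph has no articulation points.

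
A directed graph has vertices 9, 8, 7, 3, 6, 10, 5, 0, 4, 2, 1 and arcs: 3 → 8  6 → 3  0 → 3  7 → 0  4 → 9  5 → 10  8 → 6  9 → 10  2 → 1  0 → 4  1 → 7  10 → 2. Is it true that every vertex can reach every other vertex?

No

There is no directed path from 9 to 5, so the graph is not strongly connected.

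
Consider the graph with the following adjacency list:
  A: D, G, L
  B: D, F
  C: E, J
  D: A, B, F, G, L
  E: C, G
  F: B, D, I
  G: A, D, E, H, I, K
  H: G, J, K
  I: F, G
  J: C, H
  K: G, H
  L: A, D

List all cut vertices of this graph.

Removing G increases the component count from 1 to 2, so G is a cut vertex.
By contrast removing A leaves 1 component; it is not a cut vertex. No other vertex is a cut vertex either.

G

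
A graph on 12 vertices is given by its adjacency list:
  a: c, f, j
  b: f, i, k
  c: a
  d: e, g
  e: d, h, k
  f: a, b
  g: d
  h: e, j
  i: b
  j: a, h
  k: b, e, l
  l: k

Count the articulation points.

5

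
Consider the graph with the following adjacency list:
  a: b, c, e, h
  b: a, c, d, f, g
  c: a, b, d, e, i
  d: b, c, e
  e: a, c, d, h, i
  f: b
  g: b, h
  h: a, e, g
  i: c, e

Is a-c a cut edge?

After removing a-c, the path a-b-c still connects them, so the edge is not a bridge.

No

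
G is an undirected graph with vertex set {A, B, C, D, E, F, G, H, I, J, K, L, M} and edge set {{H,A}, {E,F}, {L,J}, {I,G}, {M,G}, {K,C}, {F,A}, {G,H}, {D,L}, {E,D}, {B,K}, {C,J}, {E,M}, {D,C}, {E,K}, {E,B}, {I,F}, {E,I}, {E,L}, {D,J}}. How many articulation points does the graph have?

Removing E increases the component count from 1 to 2, so E is a cut vertex.
By contrast removing B leaves 1 component; it is not a cut vertex. No other vertex is a cut vertex either.

1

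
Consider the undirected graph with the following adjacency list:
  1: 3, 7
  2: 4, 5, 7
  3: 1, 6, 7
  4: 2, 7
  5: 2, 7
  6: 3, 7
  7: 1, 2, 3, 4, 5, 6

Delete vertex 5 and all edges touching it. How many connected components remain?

1

With 5 gone, the remaining components are: {1, 2, 3, 4, 6, 7}.
That is 1 component.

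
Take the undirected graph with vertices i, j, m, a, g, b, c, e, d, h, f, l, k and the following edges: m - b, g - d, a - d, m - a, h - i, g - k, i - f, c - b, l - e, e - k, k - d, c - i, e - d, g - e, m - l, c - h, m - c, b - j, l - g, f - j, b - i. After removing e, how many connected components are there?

1

With e gone, the remaining components are: {a, b, c, d, f, g, h, i, j, k, l, m}.
That is 1 component.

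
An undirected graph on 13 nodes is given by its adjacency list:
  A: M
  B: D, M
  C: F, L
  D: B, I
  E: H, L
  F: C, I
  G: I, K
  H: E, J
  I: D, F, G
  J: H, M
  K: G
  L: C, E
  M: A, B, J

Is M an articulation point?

Deleting M raises the number of components from 1 to 2, so M is a cut vertex.

Yes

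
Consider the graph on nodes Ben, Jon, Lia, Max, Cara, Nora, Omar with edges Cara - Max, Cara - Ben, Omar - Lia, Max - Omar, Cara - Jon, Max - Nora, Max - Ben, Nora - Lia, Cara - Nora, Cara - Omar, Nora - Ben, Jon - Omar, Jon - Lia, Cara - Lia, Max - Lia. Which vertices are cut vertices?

Removing Omar, for instance, still leaves 1 component. No single vertex removal increases the component count — the graph has no articulation points.

none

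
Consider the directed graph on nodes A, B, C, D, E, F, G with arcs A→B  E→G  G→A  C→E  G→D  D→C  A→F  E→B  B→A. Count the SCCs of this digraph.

{C, D, E, G} are all mutually reachable — one SCC of size 4.
{A, B} are all mutually reachable — one SCC of size 2.
{F} is an SCC by itself.
That gives 3 strongly connected components.

3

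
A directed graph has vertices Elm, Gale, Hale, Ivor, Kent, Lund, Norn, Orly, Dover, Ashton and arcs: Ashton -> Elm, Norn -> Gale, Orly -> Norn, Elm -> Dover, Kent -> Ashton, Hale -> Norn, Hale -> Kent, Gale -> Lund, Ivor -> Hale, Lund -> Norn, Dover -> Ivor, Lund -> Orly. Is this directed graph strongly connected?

No

There is no directed path from Gale to Kent, so the graph is not strongly connected.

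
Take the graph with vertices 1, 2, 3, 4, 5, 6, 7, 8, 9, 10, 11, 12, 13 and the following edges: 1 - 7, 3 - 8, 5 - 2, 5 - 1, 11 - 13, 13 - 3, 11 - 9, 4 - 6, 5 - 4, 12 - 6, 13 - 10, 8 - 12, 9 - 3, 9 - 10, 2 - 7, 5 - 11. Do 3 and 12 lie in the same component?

From 3 we can reach 1, 2, 3, 4, 5, 6, 7, 8, 9, 10, 11, 12, 13, which includes 12.

Yes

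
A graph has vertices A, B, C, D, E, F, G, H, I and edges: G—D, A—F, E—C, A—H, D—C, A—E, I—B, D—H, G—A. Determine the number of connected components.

Starting from B we can reach B, I. That is one component of size 2.
Starting from A we can reach A, C, D, E, F, G, H. That is one component of size 7.
Total: 2 components.

2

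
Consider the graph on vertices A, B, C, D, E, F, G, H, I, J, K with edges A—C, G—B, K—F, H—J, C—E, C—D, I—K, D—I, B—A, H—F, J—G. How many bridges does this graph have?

1

The edges on the cycle H-J-G-B-A-C-D-I-K-F-H are not bridges since each lies on that cycle.
But removing E—C disconnects E from C — this is a bridge.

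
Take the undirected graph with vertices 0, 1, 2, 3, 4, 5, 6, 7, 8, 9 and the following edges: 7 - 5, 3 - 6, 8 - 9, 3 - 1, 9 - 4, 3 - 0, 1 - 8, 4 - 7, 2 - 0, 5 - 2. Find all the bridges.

3-6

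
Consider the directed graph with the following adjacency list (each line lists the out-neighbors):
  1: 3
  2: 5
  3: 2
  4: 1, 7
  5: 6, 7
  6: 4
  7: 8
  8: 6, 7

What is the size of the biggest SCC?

8

{1, 2, 3, 4, 5, 6, 7, 8} are all mutually reachable — one SCC of size 8.
The largest has 8 vertices.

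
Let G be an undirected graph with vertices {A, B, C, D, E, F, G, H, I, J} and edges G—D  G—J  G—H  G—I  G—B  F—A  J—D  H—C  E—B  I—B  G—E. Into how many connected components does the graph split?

2

Starting from A we can reach A, F. That is one component of size 2.
Starting from B we can reach B, C, D, E, G, H, I, J. That is one component of size 8.
Total: 2 components.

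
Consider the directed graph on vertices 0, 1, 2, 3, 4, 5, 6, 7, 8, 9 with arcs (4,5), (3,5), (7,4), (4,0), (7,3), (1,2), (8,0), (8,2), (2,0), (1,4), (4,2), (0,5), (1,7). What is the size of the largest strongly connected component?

{1} is an SCC by itself.
{2} is an SCC by itself.
{4} is an SCC by itself.
{6} is an SCC by itself.
{5} is an SCC by itself.
(and 5 more singleton SCCs)
The largest has 1 vertex.

1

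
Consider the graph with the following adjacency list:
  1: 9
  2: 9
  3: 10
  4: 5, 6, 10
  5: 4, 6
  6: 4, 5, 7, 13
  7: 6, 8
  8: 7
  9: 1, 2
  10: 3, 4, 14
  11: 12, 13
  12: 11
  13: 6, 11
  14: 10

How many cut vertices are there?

7

Removing 4 increases the component count from 2 to 3, so 4 is a cut vertex.
Removing 6 increases the component count from 2 to 4, so 6 is a cut vertex.
Removing 7 increases the component count from 2 to 3, so 7 is a cut vertex.
Likewise 9, 10, 11, 13 are cut vertices.
By contrast removing 12 leaves 2 components; it is not a cut vertex. No other vertex is a cut vertex either.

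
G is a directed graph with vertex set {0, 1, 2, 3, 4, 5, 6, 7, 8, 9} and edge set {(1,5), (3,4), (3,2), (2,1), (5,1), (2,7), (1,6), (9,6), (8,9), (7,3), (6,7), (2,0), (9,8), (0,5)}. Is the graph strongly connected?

No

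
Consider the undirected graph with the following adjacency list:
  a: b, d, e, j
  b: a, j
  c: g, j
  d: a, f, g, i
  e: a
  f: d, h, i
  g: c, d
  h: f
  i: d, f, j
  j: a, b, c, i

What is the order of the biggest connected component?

Starting from a we can reach a, b, c, d, e, f, g, h, i, j. That is one component of size 10.
The largest has 10 vertices.

10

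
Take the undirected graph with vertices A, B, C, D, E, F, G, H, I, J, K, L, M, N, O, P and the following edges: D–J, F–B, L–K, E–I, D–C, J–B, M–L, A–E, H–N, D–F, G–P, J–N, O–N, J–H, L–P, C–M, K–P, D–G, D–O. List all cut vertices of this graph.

D, E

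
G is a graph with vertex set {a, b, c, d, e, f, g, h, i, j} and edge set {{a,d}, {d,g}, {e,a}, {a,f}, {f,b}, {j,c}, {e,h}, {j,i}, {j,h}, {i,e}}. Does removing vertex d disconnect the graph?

Deleting d raises the number of components from 1 to 2, so d is a cut vertex.

Yes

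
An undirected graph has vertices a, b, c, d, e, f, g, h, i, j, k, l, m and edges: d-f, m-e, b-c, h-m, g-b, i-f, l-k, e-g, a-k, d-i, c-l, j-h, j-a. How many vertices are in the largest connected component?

Starting from d we can reach d, f, i. That is one component of size 3.
Starting from a we can reach a, b, c, e, g, h, j, k, l, m. That is one component of size 10.
The largest has 10 vertices.

10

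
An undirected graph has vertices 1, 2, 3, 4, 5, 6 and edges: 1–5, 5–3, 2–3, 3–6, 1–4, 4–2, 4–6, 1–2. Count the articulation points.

Removing 2, for instance, still leaves 1 component. No single vertex removal increases the component count — the graph has no articulation points.

0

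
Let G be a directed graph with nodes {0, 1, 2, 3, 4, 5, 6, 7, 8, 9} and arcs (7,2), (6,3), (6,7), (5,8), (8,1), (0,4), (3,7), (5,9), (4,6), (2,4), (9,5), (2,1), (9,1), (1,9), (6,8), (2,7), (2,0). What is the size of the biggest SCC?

6

{0, 2, 3, 4, 6, 7} are all mutually reachable — one SCC of size 6.
{1, 5, 8, 9} are all mutually reachable — one SCC of size 4.
The largest has 6 vertices.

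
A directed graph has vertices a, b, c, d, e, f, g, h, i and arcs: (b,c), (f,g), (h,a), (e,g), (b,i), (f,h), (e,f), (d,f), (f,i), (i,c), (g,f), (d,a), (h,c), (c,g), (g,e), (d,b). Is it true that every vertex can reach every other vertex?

There is no directed path from g to d, so the graph is not strongly connected.

No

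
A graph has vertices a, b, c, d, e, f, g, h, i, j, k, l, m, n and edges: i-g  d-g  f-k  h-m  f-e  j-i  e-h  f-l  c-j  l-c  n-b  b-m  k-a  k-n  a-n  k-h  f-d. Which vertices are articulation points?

Removing f increases the component count from 1 to 2, so f is a cut vertex.
By contrast removing a leaves 1 component; it is not a cut vertex. No other vertex is a cut vertex either.

f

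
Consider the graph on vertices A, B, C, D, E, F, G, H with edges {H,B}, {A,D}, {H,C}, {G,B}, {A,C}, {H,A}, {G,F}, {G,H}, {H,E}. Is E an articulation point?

Deleting E leaves 1 component (was 1), so E is not a cut vertex.

No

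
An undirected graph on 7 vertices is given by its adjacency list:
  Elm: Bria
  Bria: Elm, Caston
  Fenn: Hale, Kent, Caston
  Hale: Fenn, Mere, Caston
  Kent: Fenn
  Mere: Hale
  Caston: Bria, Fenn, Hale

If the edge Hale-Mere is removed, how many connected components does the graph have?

Before removal there is 1 component.
Hale-Mere is a bridge — removing it separates Hale's side from Mere's side.
After removal: 2 components.

2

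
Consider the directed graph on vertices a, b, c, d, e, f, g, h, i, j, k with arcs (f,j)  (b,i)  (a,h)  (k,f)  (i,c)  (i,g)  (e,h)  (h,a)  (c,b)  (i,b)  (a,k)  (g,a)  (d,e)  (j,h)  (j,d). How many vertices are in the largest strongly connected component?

{a, d, e, f, h, j, k} are all mutually reachable — one SCC of size 7.
{b, c, i} are all mutually reachable — one SCC of size 3.
{g} is an SCC by itself.
The largest has 7 vertices.

7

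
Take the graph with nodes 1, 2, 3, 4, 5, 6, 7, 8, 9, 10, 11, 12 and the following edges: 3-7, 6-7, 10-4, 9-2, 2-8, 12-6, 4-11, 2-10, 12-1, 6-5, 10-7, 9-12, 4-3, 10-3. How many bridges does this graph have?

The edges on the cycle 9-12-6-7-3-4-10-2-9 are not bridges since each lies on that cycle.
But removing 1-12 disconnects 1 from 12; removing 6-5 disconnects 6 from 5; removing 8-2 disconnects 8 from 2; removing 11-4 disconnects 11 from 4 — these are bridges.
That makes 4 bridges.

4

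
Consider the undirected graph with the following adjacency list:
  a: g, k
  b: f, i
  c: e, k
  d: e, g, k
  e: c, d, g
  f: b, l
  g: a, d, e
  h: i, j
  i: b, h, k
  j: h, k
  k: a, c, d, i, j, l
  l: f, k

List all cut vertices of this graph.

k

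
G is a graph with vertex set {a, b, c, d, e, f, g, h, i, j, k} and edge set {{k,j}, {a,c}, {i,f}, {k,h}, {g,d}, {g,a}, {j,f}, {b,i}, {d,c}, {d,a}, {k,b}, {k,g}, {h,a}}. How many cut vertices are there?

Removing k increases the component count from 2 to 3, so k is a cut vertex.
By contrast removing f leaves 2 components; it is not a cut vertex. No other vertex is a cut vertex either.

1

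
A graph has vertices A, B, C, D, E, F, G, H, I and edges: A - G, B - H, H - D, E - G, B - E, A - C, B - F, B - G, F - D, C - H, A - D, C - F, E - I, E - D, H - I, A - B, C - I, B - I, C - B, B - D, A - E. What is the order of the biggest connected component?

9

Starting from A we can reach A, B, C, D, E, F, G, H, I. That is one component of size 9.
The largest has 9 vertices.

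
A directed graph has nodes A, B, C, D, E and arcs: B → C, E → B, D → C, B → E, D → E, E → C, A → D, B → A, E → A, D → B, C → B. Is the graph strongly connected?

From E we can reach every vertex (A, B, C, D, E), and every vertex can reach E (A, B, C, D, E). So the whole graph is one strongly connected component.

Yes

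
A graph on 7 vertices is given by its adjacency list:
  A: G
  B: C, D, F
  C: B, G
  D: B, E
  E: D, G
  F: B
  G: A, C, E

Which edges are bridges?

A-G, B-F

The edges on the cycle B-D-E-G-C-B are not bridges since each lies on that cycle.
But removing B-F disconnects B from F; removing G-A disconnects G from A — these are bridges.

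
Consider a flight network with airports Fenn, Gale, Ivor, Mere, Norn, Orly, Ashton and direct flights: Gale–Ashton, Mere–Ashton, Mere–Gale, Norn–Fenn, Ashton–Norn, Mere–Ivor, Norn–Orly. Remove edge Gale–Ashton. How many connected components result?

1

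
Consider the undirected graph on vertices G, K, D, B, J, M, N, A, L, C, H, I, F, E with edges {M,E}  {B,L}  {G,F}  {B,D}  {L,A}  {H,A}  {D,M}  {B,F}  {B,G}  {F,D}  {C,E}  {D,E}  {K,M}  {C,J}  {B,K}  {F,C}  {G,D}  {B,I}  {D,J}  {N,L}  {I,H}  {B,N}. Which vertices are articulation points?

B

Removing B increases the component count from 1 to 2, so B is a cut vertex.
By contrast removing J leaves 1 component; it is not a cut vertex. No other vertex is a cut vertex either.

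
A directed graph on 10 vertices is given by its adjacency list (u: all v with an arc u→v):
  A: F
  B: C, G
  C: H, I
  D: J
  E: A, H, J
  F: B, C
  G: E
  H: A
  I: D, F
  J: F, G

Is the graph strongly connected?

Yes

From A we can reach every vertex (A, B, C, D, E, F, G, H, I, J), and every vertex can reach A (A, B, C, D, E, F, G, H, I, J). So the whole graph is one strongly connected component.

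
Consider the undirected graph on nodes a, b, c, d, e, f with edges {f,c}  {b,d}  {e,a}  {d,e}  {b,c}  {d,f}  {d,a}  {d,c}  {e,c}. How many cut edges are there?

0

The edges on the cycle d-f-c-e-d are not bridges since each lies on that cycle.
Every edge lies on some cycle, so there are no bridges.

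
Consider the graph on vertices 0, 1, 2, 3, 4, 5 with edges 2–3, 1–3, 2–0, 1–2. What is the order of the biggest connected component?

4 is isolated — a component by itself.
5 is isolated — a component by itself.
Starting from 0 we can reach 0, 1, 2, 3. That is one component of size 4.
The largest has 4 vertices.

4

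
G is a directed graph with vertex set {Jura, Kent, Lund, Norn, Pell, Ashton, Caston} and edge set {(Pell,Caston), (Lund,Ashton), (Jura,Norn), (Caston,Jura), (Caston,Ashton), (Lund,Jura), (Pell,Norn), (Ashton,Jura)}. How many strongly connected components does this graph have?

{Pell} is an SCC by itself.
{Kent} is an SCC by itself.
{Caston} is an SCC by itself.
{Norn} is an SCC by itself.
{Jura} is an SCC by itself.
(and 2 more singleton SCCs)
That gives 7 strongly connected components.

7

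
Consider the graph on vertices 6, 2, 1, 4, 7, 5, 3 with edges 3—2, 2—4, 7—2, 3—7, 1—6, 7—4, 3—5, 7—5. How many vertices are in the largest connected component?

Starting from 1 we can reach 1, 6. That is one component of size 2.
Starting from 2 we can reach 2, 3, 4, 5, 7. That is one component of size 5.
The largest has 5 vertices.

5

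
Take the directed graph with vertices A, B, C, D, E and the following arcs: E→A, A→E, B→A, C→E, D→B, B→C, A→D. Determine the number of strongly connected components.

1

{A, B, C, D, E} are all mutually reachable — one SCC of size 5.
That gives 1 strongly connected component.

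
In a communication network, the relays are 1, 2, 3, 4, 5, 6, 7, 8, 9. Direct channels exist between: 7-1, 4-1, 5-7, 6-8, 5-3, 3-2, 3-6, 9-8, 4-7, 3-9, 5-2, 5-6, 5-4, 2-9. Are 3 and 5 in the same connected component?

Yes

From 3 we can reach 1, 2, 3, 4, 5, 6, 7, 8, 9, which includes 5.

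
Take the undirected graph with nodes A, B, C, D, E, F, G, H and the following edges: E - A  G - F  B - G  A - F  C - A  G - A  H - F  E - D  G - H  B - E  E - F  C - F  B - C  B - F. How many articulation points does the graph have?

1

Removing E increases the component count from 1 to 2, so E is a cut vertex.
By contrast removing H leaves 1 component; it is not a cut vertex. No other vertex is a cut vertex either.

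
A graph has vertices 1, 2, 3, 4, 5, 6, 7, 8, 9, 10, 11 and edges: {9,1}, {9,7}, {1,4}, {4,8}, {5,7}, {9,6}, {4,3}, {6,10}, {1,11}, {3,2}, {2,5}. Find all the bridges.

1-11, 10-6, 4-8, 6-9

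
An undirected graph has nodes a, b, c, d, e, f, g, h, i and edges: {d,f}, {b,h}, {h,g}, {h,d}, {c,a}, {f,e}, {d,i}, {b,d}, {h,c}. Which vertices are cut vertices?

c, d, f, h

Removing c increases the component count from 1 to 2, so c is a cut vertex.
Removing d increases the component count from 1 to 3, so d is a cut vertex.
Removing f increases the component count from 1 to 2, so f is a cut vertex.
Likewise h is a cut vertex.
By contrast removing g leaves 1 component; it is not a cut vertex. No other vertex is a cut vertex either.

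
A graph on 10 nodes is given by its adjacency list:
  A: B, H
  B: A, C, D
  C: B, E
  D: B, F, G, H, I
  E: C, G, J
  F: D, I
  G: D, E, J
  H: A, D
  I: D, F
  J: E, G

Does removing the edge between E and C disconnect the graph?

No

After removing E-C, the path E-G-D-B-C still connects them, so the edge is not a bridge.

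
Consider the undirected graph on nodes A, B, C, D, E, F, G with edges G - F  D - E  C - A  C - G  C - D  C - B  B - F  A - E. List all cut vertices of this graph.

C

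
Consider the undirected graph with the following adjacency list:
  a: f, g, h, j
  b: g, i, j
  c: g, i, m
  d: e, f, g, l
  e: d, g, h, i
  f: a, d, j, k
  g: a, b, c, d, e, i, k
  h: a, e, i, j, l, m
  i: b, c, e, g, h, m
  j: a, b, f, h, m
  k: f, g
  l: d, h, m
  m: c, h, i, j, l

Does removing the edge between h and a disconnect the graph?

No

After removing h-a, the path h-j-a still connects them, so the edge is not a bridge.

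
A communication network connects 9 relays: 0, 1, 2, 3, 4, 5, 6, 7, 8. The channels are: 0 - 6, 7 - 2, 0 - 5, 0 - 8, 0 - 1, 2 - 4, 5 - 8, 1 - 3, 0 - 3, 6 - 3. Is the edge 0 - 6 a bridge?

No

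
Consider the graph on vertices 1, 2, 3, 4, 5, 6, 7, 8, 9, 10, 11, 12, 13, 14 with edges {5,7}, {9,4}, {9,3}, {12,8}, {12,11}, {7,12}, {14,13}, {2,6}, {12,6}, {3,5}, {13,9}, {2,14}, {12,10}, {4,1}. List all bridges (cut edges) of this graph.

1-4, 10-12, 11-12, 12-8, 4-9

The edges on the cycle 2-14-13-9-3-5-7-12-6-2 are not bridges since each lies on that cycle.
But removing 10–12 disconnects 10 from 12; removing 4–1 disconnects 4 from 1; removing 8–12 disconnects 8 from 12; removing 4–9 disconnects 4 from 9 — these are bridges.
In total 5 edges are bridges.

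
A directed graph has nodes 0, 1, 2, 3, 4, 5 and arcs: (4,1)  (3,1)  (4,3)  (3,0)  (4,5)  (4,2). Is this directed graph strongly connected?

There is no directed path from 0 to 1, so the graph is not strongly connected.

No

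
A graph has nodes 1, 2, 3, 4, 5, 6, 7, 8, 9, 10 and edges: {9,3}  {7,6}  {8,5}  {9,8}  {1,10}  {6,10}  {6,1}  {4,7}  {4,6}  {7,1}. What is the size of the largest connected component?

2 is isolated — a component by itself.
Starting from 3 we can reach 3, 5, 8, 9. That is one component of size 4.
Starting from 1 we can reach 1, 4, 6, 7, 10. That is one component of size 5.
The largest has 5 vertices.

5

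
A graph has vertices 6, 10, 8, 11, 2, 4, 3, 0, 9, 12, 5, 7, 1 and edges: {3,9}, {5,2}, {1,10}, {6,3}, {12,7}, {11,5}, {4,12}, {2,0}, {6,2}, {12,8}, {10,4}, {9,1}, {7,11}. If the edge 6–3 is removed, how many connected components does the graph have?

6 and 3 are still connected via 6-2-5-11-7-12-4-10-1-9-3, so the component count stays at 1.

1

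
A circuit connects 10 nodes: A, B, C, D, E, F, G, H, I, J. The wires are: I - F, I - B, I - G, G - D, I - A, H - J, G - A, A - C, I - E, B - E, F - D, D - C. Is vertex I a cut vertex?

Yes

Deleting I raises the number of components from 2 to 3, so I is a cut vertex.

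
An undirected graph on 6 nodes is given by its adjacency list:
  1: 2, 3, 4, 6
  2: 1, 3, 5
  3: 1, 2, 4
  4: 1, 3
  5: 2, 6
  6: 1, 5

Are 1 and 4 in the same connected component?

Yes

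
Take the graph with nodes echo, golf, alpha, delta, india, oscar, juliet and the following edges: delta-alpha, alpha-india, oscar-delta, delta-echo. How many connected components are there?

golf is isolated — a component by itself.
juliet is isolated — a component by itself.
Starting from echo we can reach echo, alpha, delta, india, oscar. That is one component of size 5.
Total: 3 components.

3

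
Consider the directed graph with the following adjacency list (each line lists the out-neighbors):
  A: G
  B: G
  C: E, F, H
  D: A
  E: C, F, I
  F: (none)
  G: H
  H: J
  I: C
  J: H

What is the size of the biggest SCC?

{C, E, I} are all mutually reachable — one SCC of size 3.
{H, J} are all mutually reachable — one SCC of size 2.
{G} is an SCC by itself.
{F} is an SCC by itself.
{B} is an SCC by itself.
(and 2 more singleton SCCs)
The largest has 3 vertices.

3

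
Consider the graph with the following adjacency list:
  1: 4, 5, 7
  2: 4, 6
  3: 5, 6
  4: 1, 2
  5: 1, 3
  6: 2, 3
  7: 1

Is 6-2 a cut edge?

No

After removing 6-2, the path 6-3-5-1-4-2 still connects them, so the edge is not a bridge.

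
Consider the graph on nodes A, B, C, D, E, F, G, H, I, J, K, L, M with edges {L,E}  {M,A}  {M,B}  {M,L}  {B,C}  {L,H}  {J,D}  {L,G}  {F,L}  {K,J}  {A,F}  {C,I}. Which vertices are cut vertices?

Removing B increases the component count from 2 to 3, so B is a cut vertex.
Removing C increases the component count from 2 to 3, so C is a cut vertex.
Removing J increases the component count from 2 to 3, so J is a cut vertex.
Likewise L, M are cut vertices.
By contrast removing F leaves 2 components; it is not a cut vertex. No other vertex is a cut vertex either.

B, C, J, L, M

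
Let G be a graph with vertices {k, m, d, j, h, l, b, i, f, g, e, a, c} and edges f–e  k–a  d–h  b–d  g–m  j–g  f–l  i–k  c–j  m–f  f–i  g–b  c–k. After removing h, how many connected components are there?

With h gone, the remaining components are: {a, b, c, d, e, f, g, i, j, k, l, m}.
That is 1 component.

1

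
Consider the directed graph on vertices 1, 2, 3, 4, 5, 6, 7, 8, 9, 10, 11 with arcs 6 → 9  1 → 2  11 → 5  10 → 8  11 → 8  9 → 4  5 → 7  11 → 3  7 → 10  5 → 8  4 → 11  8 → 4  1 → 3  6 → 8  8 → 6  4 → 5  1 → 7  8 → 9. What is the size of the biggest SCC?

{4, 5, 6, 7, 8, 9, 10, 11} are all mutually reachable — one SCC of size 8.
{3} is an SCC by itself.
{2} is an SCC by itself.
{1} is an SCC by itself.
The largest has 8 vertices.

8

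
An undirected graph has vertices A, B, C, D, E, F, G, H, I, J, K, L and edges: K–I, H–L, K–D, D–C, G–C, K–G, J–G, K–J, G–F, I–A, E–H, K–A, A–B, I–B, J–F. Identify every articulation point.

H, K

Removing H increases the component count from 2 to 3, so H is a cut vertex.
Removing K increases the component count from 2 to 3, so K is a cut vertex.
By contrast removing L leaves 2 components; it is not a cut vertex. No other vertex is a cut vertex either.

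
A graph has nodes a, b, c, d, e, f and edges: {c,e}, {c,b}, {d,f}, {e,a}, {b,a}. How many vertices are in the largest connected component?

4

Starting from d we can reach d, f. That is one component of size 2.
Starting from a we can reach a, b, c, e. That is one component of size 4.
The largest has 4 vertices.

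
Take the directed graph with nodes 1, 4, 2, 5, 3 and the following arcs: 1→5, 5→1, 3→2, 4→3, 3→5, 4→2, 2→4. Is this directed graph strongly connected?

There is no directed path from 1 to 2, so the graph is not strongly connected.

No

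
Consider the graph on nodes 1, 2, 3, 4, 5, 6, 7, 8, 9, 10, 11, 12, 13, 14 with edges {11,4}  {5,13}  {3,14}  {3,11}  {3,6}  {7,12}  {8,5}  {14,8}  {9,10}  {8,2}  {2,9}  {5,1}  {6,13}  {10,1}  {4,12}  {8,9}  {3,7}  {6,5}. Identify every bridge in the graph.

The edges on the cycle 8-2-9-8 are not bridges since each lies on that cycle.
Every edge lies on some cycle, so there are no bridges.

none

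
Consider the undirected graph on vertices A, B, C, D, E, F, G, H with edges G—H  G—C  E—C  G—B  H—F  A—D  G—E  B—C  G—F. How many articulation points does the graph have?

1

Removing G increases the component count from 2 to 3, so G is a cut vertex.
By contrast removing A leaves 2 components; it is not a cut vertex. No other vertex is a cut vertex either.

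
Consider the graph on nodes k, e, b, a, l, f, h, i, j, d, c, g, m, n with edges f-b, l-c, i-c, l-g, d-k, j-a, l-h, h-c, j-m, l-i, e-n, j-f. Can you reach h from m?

No

The component containing m is {a, b, f, j, m}, and h is not in it.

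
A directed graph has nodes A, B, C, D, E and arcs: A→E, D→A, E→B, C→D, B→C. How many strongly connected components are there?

{A, B, C, D, E} are all mutually reachable — one SCC of size 5.
That gives 1 strongly connected component.

1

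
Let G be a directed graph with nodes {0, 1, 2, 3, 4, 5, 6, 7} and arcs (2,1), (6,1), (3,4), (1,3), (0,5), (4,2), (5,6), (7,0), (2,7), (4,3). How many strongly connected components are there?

1

{0, 1, 2, 3, 4, 5, 6, 7} are all mutually reachable — one SCC of size 8.
That gives 1 strongly connected component.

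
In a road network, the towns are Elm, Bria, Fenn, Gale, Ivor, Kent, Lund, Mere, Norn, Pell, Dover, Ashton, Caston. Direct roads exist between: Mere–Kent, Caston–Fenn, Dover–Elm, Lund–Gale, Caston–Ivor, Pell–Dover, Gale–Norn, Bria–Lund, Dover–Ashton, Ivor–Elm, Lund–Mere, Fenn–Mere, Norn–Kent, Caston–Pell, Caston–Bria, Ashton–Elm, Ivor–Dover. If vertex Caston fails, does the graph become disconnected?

Yes

Deleting Caston raises the number of components from 1 to 2, so Caston is a cut vertex.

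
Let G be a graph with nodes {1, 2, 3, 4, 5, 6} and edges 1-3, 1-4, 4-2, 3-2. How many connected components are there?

3

5 is isolated — a component by itself.
6 is isolated — a component by itself.
Starting from 1 we can reach 1, 2, 3, 4. That is one component of size 4.
Total: 3 components.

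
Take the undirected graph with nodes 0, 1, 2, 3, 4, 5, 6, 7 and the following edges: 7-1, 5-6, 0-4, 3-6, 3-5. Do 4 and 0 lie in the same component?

Yes

From 4 we can reach 0, 4, which includes 0.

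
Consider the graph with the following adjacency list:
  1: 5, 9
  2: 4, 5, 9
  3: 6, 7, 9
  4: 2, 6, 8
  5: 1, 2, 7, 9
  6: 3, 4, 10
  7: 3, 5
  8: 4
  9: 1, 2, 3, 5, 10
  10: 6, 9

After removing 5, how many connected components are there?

1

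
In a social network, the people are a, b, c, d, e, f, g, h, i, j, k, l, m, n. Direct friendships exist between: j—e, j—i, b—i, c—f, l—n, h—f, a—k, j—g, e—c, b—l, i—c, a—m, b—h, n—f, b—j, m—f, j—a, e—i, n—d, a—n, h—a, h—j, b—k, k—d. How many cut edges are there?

1

The edges on the cycle e-i-c-e are not bridges since each lies on that cycle.
But removing j—g disconnects j from g — this is a bridge.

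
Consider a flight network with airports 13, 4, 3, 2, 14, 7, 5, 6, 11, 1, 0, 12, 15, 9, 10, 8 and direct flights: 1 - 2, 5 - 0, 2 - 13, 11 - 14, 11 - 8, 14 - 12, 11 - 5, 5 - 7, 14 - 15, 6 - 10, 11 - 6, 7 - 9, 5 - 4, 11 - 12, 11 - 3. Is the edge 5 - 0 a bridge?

Removing 5 - 0 leaves no path between 5 and 0: the component count goes from 2 to 3. So it is a bridge.

Yes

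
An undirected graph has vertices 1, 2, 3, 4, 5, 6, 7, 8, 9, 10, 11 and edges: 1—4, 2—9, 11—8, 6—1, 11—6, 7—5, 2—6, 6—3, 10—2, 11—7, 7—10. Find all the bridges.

The edges on the cycle 11-7-10-2-6-11 are not bridges since each lies on that cycle.
But removing 3—6 disconnects 3 from 6; removing 9—2 disconnects 9 from 2; removing 11—8 disconnects 11 from 8; removing 4—1 disconnects 4 from 1 — these are bridges.
In total 6 edges are bridges.

1-4, 1-6, 11-8, 2-9, 3-6, 5-7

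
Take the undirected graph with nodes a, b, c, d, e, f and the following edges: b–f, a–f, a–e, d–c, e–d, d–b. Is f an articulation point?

Deleting f leaves 1 component (was 1) (its neighbors a, b remain connected to each other), so f is not a cut vertex.

No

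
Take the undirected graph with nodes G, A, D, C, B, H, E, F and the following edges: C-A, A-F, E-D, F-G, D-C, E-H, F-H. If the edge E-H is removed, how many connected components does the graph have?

E and H are still connected via E-D-C-A-F-H, so the component count stays at 2.

2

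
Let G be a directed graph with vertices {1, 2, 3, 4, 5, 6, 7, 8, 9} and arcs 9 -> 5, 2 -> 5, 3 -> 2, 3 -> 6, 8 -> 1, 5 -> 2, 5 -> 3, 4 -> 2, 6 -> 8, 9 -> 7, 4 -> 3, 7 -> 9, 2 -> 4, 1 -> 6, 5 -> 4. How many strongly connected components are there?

{2, 3, 4, 5} are all mutually reachable — one SCC of size 4.
{1, 6, 8} are all mutually reachable — one SCC of size 3.
{7, 9} are all mutually reachable — one SCC of size 2.
That gives 3 strongly connected components.

3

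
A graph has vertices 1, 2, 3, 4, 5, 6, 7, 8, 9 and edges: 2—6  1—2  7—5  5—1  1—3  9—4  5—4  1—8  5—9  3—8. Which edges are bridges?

The edges on the cycle 5-9-4-5 are not bridges since each lies on that cycle.
But removing 2—1 disconnects 2 from 1; removing 7—5 disconnects 7 from 5; removing 2—6 disconnects 2 from 6; removing 5—1 disconnects 5 from 1 — these are bridges.

1-2, 1-5, 2-6, 5-7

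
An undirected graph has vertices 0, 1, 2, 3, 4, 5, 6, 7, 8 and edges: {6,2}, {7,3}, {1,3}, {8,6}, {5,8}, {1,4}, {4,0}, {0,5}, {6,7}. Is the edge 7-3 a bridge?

No

After removing 7-3, the path 7-6-8-5-0-4-1-3 still connects them, so the edge is not a bridge.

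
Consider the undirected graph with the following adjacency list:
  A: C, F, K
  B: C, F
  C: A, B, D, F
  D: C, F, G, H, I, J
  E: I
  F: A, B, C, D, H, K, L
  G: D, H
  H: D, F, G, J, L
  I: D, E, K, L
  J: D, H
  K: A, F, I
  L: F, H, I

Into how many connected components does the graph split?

Starting from A we can reach A, B, C, D, E, F, G, H, I, J, K, L. That is one component of size 12.
Total: 1 component.

1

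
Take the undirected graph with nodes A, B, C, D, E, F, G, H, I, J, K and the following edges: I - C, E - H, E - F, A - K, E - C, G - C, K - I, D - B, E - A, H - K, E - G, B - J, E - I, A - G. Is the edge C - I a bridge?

No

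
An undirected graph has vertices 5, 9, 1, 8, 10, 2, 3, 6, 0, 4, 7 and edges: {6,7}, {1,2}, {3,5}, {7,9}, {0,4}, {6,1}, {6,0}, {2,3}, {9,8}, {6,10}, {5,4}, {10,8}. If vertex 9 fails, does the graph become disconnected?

Deleting 9 leaves 1 component (was 1) (its neighbors 7, 8 remain connected to each other), so 9 is not a cut vertex.

No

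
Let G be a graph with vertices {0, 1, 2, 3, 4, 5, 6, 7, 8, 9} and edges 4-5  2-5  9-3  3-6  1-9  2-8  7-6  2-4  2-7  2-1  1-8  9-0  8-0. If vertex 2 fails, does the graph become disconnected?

Deleting 2 raises the number of components from 1 to 2, so 2 is a cut vertex.

Yes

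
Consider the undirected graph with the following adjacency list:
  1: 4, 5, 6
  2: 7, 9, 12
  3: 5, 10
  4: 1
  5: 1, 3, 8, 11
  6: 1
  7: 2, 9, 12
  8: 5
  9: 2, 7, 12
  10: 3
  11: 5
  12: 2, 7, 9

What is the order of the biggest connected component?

8

Starting from 2 we can reach 2, 7, 9, 12. That is one component of size 4.
Starting from 1 we can reach 1, 3, 4, 5, 6, 8, 10, 11. That is one component of size 8.
The largest has 8 vertices.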